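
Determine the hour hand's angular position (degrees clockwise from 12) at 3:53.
The hour hand moves 30 degrees per hour and 0.5 degrees per minute.
At 3:53: (3) x 30 + 53 x 0.5 = 90 + 26.5 = 116.5 degrees

Final answer: 116.5 degrees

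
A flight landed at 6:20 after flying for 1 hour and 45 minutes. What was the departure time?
Starting time: 6:20 = 380 total minutes past 12:00
Subtracting: 1 hour and 45 minutes = 105 minutes
380 - 105 = 275 minutes
= 4 hours and 35 minutes past 12:00 = 4:35

Final answer: 4:35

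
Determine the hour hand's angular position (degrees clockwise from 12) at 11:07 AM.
The hour hand moves 30 degrees per hour and 0.5 degrees per minute.
At 11:07: (11) x 30 + 7 x 0.5 = 330 + 3.5 = 333.5 degrees

Final answer: 333.5 degrees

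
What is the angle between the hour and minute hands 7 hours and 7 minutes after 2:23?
First find the time 7 hours and 7 minutes after 2:23.
Total minutes: 2 x 60 + 23 + 7 x 60 + 7 = 570.
570 mod 720 = 570 minutes = 9:30.
Now compute the angle at 9:30:
Hour hand: 9 x 30 + 30 x 0.5 = 285 degrees
Minute hand: 30 x 6 = 180 degrees
Difference: |285 - 180| = 105 degrees
The angle is 105 degrees

Final answer: 105 degrees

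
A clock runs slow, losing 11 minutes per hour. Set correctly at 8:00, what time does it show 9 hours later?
For every 60 true minutes, the faulty clock advances 60 - 11 = 49 minutes.
True elapsed: 9 hours = 540 minutes.
Faulty clock advances: 540 x 49/60 = 441 minutes (drift: 99 minutes behind).
Shown time: 8:00 + 441 minutes = 3:21.

Final answer: 3:21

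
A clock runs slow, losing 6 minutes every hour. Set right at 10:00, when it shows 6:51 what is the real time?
For every 60 true minutes, the faulty clock advances 54 minutes, so 1 faulty-clock minute corresponds to 60/54 true minutes.
From 10:00 to 6:51 on the faulty dial is 531 minutes.
True elapsed: 531 x 60/54 = 590 minutes = 9 hours and 50 minutes.
True time: 10:00 + 9 hours and 50 minutes = 7:50.

Final answer: 7:50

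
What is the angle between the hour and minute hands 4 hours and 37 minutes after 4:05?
First find the time 4 hours and 37 minutes after 4:05.
Total minutes: 4 x 60 + 5 + 4 x 60 + 37 = 522.
522 mod 720 = 522 minutes = 8:42.
Now compute the angle at 8:42:
Hour hand: 8 x 30 + 42 x 0.5 = 261 degrees
Minute hand: 42 x 6 = 252 degrees
Difference: |261 - 252| = 9 degrees
The angle is 9 degrees

Final answer: 9 degrees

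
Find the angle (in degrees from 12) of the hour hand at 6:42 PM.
The hour hand moves 30 degrees per hour and 0.5 degrees per minute.
At 6:42: (6) x 30 + 42 x 0.5 = 180 + 21 = 201 degrees

Final answer: 201 degrees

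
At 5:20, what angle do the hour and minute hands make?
Hour hand position: 5 x 30 + 20 x 0.5 = 160 degrees
Minute hand position: 20 x 6 = 120 degrees
Difference: |160 - 120| = 40 degrees
The angle between the hands is 40 degrees

Final answer: 40 degrees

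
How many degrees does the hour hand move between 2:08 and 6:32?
The hour hand moves 0.5 degrees per minute.
Time elapsed: 6:32 - 2:08 = 264 minutes
Angular displacement: 264 x 0.5 = 132 degrees

Final answer: 132 degrees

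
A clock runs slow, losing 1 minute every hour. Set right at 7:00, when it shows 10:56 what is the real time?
For every 60 true minutes, the faulty clock advances 59 minutes, so 1 faulty-clock minute corresponds to 60/59 true minutes.
From 7:00 to 10:56 on the faulty dial is 236 minutes.
True elapsed: 236 x 60/59 = 240 minutes = 4 hours.
True time: 7:00 + 4 hours = 11:00.

Final answer: 11:00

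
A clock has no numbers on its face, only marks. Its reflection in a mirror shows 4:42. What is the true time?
Reflection across the vertical (12-6) axis maps a hand at angle A degrees to (360 - A) degrees, which sends a reading of T minutes past 12:00 to (720 - T) minutes past 12:00.
Mirror reads 4:42 = 282 minutes past 12:00.
Actual time: (720 - 282) mod 720 = 438 minutes = 7:18.

Final answer: 7:18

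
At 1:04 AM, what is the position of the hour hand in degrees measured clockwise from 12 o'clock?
The hour hand moves 30 degrees per hour and 0.5 degrees per minute.
At 1:04: (1) x 30 + 4 x 0.5 = 30 + 2 = 32 degrees

Final answer: 32 degrees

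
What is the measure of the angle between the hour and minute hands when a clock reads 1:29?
Hour hand position: 1 x 30 + 29 x 0.5 = 44.5 degrees
Minute hand position: 29 x 6 = 174 degrees
Difference: |44.5 - 174| = 129.5 degrees
The angle between the hands is 129.5 degrees

Final answer: 129.5 degrees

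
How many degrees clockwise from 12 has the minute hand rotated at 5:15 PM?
The minute hand moves 6 degrees per minute.
At 5:15: 15 x 6 = 90 degrees

Final answer: 90 degrees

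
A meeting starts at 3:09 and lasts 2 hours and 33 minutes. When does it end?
Starting time: 3:09
Adding 33 minutes to 9 minutes: 9 + 33 = 42 minutes
Adding 2 hours: 3 + 2 = 5
Final time: 5:42

Final answer: 5:42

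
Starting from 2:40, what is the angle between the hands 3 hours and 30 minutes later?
First find the time 3 hours and 30 minutes after 2:40.
Total minutes: 2 x 60 + 40 + 3 x 60 + 30 = 370.
370 mod 720 = 370 minutes = 6:10.
Now compute the angle at 6:10:
Hour hand: 6 x 30 + 10 x 0.5 = 185 degrees
Minute hand: 10 x 6 = 60 degrees
Difference: |185 - 60| = 125 degrees
The angle is 125 degrees

Final answer: 125 degrees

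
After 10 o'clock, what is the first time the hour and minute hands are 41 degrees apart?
At t minutes past 10:00, the hour hand is at 30 x 10 + 0.5t degrees and the minute hand is at 6t degrees.
The smaller angle between them is 41 degrees when |30H - 5.5t| = 41 or |30H - 5.5t| = 319.
With H = 10, solve 30 x 10 - 5.5t = +/- target for each target:
  t = (30 x 10 - 41) / 5.5 = 47.09
  t = (30 x 10 + 41) / 5.5 = 62 (outside (0, 60))
  t = (30 x 10 - 319) / 5.5 = -3.45 (outside (0, 60))
  t = (30 x 10 + 319) / 5.5 = 112.55 (outside (0, 60))
Valid solutions in (0, 60): {47.09} minutes.
The first occurrence is t = 47.09 minutes.
The hands form a 41-degree angle at 47.09 minutes past 10:00.

Final answer: 47.09 minutes past 10:00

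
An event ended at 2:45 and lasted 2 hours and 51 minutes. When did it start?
Starting time: 2:45 = 165 total minutes past 12:00
Subtracting: 2 hours and 51 minutes = 171 minutes
165 - 171 = -6 (negative, add 12 hours = 720) = 714 minutes
= 11 hours and 54 minutes past 12:00 = 11:54

Final answer: 11:54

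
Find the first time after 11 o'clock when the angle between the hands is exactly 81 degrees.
At t minutes past 11:00, the hour hand is at 30 x 11 + 0.5t degrees and the minute hand is at 6t degrees.
The smaller angle between them is 81 degrees when |30H - 5.5t| = 81 or |30H - 5.5t| = 279.
With H = 11, solve 30 x 11 - 5.5t = +/- target for each target:
  t = (30 x 11 - 81) / 5.5 = 45.27
  t = (30 x 11 + 81) / 5.5 = 74.73 (outside (0, 60))
  t = (30 x 11 - 279) / 5.5 = 9.27
  t = (30 x 11 + 279) / 5.5 = 110.73 (outside (0, 60))
Valid solutions in (0, 60): {9.27, 45.27} minutes.
The first occurrence is t = 9.27 minutes.
The hands form a 81-degree angle at 9.27 minutes past 11:00.

Final answer: 9.27 minutes past 11:00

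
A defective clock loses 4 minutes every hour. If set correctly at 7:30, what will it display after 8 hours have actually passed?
For every 60 true minutes, the faulty clock advances 60 - 4 = 56 minutes.
True elapsed: 8 hours = 480 minutes.
Faulty clock advances: 480 x 56/60 = 448 minutes (drift: 32 minutes behind).
Shown time: 7:30 + 448 minutes = 2:58.

Final answer: 2:58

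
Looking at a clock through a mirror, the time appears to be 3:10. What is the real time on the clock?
Reflection across the vertical (12-6) axis maps a hand at angle A degrees to (360 - A) degrees, which sends a reading of T minutes past 12:00 to (720 - T) minutes past 12:00.
Mirror reads 3:10 = 190 minutes past 12:00.
Actual time: (720 - 190) mod 720 = 530 minutes = 8:50.

Final answer: 8:50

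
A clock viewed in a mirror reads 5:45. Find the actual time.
Reflection across the vertical (12-6) axis maps a hand at angle A degrees to (360 - A) degrees, which sends a reading of T minutes past 12:00 to (720 - T) minutes past 12:00.
Mirror reads 5:45 = 345 minutes past 12:00.
Actual time: (720 - 345) mod 720 = 375 minutes = 6:15.

Final answer: 6:15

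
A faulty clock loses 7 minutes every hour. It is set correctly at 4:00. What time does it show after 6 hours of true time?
For every 60 true minutes, the faulty clock advances 60 - 7 = 53 minutes.
True elapsed: 6 hours = 360 minutes.
Faulty clock advances: 360 x 53/60 = 318 minutes (drift: 42 minutes behind).
Shown time: 4:00 + 318 minutes = 9:18.

Final answer: 9:18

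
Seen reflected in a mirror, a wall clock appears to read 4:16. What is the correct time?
Reflection across the vertical (12-6) axis maps a hand at angle A degrees to (360 - A) degrees, which sends a reading of T minutes past 12:00 to (720 - T) minutes past 12:00.
Mirror reads 4:16 = 256 minutes past 12:00.
Actual time: (720 - 256) mod 720 = 464 minutes = 7:44.

Final answer: 7:44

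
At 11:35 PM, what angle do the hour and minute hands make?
Hour hand position: 11 x 30 + 35 x 0.5 = 347.5 degrees
Minute hand position: 35 x 6 = 210 degrees
Difference: |347.5 - 210| = 137.5 degrees
The angle between the hands is 137.5 degrees

Final answer: 137.5 degrees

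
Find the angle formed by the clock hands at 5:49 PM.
Hour hand position: 5 x 30 + 49 x 0.5 = 174.5 degrees
Minute hand position: 49 x 6 = 294 degrees
Difference: |174.5 - 294| = 119.5 degrees
The angle between the hands is 119.5 degrees

Final answer: 119.5 degrees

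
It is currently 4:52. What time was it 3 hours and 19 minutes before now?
Starting time: 4:52 = 292 total minutes past 12:00
Subtracting: 3 hours and 19 minutes = 199 minutes
292 - 199 = 93 minutes
= 1 hour and 33 minutes past 12:00 = 1:33

Final answer: 1:33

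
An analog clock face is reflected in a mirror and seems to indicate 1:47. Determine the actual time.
Reflection across the vertical (12-6) axis maps a hand at angle A degrees to (360 - A) degrees, which sends a reading of T minutes past 12:00 to (720 - T) minutes past 12:00.
Mirror reads 1:47 = 107 minutes past 12:00.
Actual time: (720 - 107) mod 720 = 613 minutes = 10:13.

Final answer: 10:13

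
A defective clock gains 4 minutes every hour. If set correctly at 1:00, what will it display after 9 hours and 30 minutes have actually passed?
For every 60 true minutes, the faulty clock advances 60 + 4 = 64 minutes.
True elapsed: 9 hours and 30 minutes = 570 minutes.
Faulty clock advances: 570 x 64/60 = 608 minutes (drift: 38 minutes ahead).
Shown time: 1:00 + 608 minutes = 11:08.

Final answer: 11:08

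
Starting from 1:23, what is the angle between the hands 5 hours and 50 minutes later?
First find the time 5 hours and 50 minutes after 1:23.
Total minutes: 1 x 60 + 23 + 5 x 60 + 50 = 433.
433 mod 720 = 433 minutes = 7:13.
Now compute the angle at 7:13:
Hour hand: 7 x 30 + 13 x 0.5 = 216.5 degrees
Minute hand: 13 x 6 = 78 degrees
Difference: |216.5 - 78| = 138.5 degrees
The angle is 138.5 degrees

Final answer: 138.5 degrees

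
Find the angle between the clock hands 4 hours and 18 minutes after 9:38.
First find the time 4 hours and 18 minutes after 9:38.
Total minutes: 9 x 60 + 38 + 4 x 60 + 18 = 836.
836 mod 720 = 116 minutes = 1:56.
Now compute the angle at 1:56:
Hour hand: 1 x 30 + 56 x 0.5 = 58 degrees
Minute hand: 56 x 6 = 336 degrees
Difference: |58 - 336| = 278 degrees
Smaller angle: 360 - 278 = 82 degrees

Final answer: 82 degrees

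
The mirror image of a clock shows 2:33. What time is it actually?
Reflection across the vertical (12-6) axis maps a hand at angle A degrees to (360 - A) degrees, which sends a reading of T minutes past 12:00 to (720 - T) minutes past 12:00.
Mirror reads 2:33 = 153 minutes past 12:00.
Actual time: (720 - 153) mod 720 = 567 minutes = 9:27.

Final answer: 9:27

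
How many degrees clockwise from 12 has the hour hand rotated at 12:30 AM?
The hour hand moves 30 degrees per hour and 0.5 degrees per minute.
At 12:30: (0) x 30 + 30 x 0.5 = 0 + 15 = 15 degrees

Final answer: 15 degrees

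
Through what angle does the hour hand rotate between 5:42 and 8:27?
The hour hand moves 0.5 degrees per minute.
Time elapsed: 8:27 - 5:42 = 165 minutes
Angular displacement: 165 x 0.5 = 82.5 degrees

Final answer: 82.5 degrees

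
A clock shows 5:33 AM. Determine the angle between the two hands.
Hour hand position: 5 x 30 + 33 x 0.5 = 166.5 degrees
Minute hand position: 33 x 6 = 198 degrees
Difference: |166.5 - 198| = 31.5 degrees
The angle between the hands is 31.5 degrees

Final answer: 31.5 degrees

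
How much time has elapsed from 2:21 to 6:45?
From 2:21 to 6:45:
(6 x 60 + 45) - (2 x 60 + 21) = 405 - 141 = 264 minutes
= 4 hours and 24 minutes

Final answer: 4 hours and 24 minutes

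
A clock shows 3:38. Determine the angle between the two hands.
Hour hand position: 3 x 30 + 38 x 0.5 = 109 degrees
Minute hand position: 38 x 6 = 228 degrees
Difference: |109 - 228| = 119 degrees
The angle between the hands is 119 degrees

Final answer: 119 degrees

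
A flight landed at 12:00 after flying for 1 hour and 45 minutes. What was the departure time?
Starting time: 12:00 = 0 total minutes past 12:00
Subtracting: 1 hour and 45 minutes = 105 minutes
0 - 105 = -105 (negative, add 12 hours = 720) = 615 minutes
= 10 hours and 15 minutes past 12:00 = 10:15

Final answer: 10:15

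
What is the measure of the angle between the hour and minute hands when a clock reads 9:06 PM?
Hour hand position: 9 x 30 + 6 x 0.5 = 273 degrees
Minute hand position: 6 x 6 = 36 degrees
Difference: |273 - 36| = 237 degrees
Since 237 > 180, the smaller angle is 360 - 237 = 123 degrees

Final answer: 123 degrees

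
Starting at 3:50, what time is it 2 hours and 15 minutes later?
Starting time: 3:50
Adding 15 minutes to 50 minutes: 50 + 15 = 65 minutes = 1 hour and 5 minutes
Adding 2 hours: 3 + 2 + 1 (carry) = 6
Final time: 6:05

Final answer: 6:05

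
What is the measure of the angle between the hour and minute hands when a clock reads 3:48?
Hour hand position: 3 x 30 + 48 x 0.5 = 114 degrees
Minute hand position: 48 x 6 = 288 degrees
Difference: |114 - 288| = 174 degrees
The angle between the hands is 174 degrees

Final answer: 174 degrees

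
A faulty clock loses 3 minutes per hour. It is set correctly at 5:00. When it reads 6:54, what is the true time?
For every 60 true minutes, the faulty clock advances 57 minutes, so 1 faulty-clock minute corresponds to 60/57 true minutes.
From 5:00 to 6:54 on the faulty dial is 114 minutes.
True elapsed: 114 x 60/57 = 120 minutes = 2 hours.
True time: 5:00 + 2 hours = 7:00.

Final answer: 7:00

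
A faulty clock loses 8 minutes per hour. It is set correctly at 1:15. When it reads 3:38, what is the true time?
For every 60 true minutes, the faulty clock advances 52 minutes, so 1 faulty-clock minute corresponds to 60/52 true minutes.
From 1:15 to 3:38 on the faulty dial is 143 minutes.
True elapsed: 143 x 60/52 = 165 minutes = 2 hours and 45 minutes.
True time: 1:15 + 2 hours and 45 minutes = 4:00.

Final answer: 4:00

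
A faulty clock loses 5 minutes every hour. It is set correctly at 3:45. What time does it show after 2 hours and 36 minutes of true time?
For every 60 true minutes, the faulty clock advances 60 - 5 = 55 minutes.
True elapsed: 2 hours and 36 minutes = 156 minutes.
Faulty clock advances: 156 x 55/60 = 143 minutes (drift: 13 minutes behind).
Shown time: 3:45 + 143 minutes = 6:08.

Final answer: 6:08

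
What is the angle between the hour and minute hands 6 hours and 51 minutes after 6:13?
First find the time 6 hours and 51 minutes after 6:13.
Total minutes: 6 x 60 + 13 + 6 x 60 + 51 = 784.
784 mod 720 = 64 minutes = 1:04.
Now compute the angle at 1:04:
Hour hand: 1 x 30 + 4 x 0.5 = 32 degrees
Minute hand: 4 x 6 = 24 degrees
Difference: |32 - 24| = 8 degrees
The angle is 8 degrees

Final answer: 8 degrees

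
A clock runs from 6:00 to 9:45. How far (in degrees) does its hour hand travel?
The hour hand moves 0.5 degrees per minute.
Time elapsed: 9:45 - 6:00 = 225 minutes
Angular displacement: 225 x 0.5 = 112.5 degrees

Final answer: 112.5 degrees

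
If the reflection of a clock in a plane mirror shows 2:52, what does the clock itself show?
Reflection across the vertical (12-6) axis maps a hand at angle A degrees to (360 - A) degrees, which sends a reading of T minutes past 12:00 to (720 - T) minutes past 12:00.
Mirror reads 2:52 = 172 minutes past 12:00.
Actual time: (720 - 172) mod 720 = 548 minutes = 9:08.

Final answer: 9:08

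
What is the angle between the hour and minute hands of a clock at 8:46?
Hour hand position: 8 x 30 + 46 x 0.5 = 263 degrees
Minute hand position: 46 x 6 = 276 degrees
Difference: |263 - 276| = 13 degrees
The angle between the hands is 13 degrees

Final answer: 13 degrees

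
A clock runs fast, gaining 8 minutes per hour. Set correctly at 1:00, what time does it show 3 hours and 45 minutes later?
For every 60 true minutes, the faulty clock advances 60 + 8 = 68 minutes.
True elapsed: 3 hours and 45 minutes = 225 minutes.
Faulty clock advances: 225 x 68/60 = 255 minutes (drift: 30 minutes ahead).
Shown time: 1:00 + 255 minutes = 5:15.

Final answer: 5:15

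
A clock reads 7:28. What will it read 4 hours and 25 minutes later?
Starting time: 7:28
Adding 25 minutes to 28 minutes: 28 + 25 = 53 minutes
Adding 4 hours: 7 + 4 = 11
Final time: 11:53

Final answer: 11:53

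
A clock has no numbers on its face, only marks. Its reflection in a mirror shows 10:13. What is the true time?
Reflection across the vertical (12-6) axis maps a hand at angle A degrees to (360 - A) degrees, which sends a reading of T minutes past 12:00 to (720 - T) minutes past 12:00.
Mirror reads 10:13 = 613 minutes past 12:00.
Actual time: (720 - 613) mod 720 = 107 minutes = 1:47.

Final answer: 1:47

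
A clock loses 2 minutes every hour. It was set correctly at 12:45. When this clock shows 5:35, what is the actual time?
For every 60 true minutes, the faulty clock advances 58 minutes, so 1 faulty-clock minute corresponds to 60/58 true minutes.
From 12:45 to 5:35 on the faulty dial is 290 minutes.
True elapsed: 290 x 60/58 = 300 minutes = 5 hours.
True time: 12:45 + 5 hours = 5:45.

Final answer: 5:45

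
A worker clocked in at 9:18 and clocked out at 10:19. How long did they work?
From 9:18 to 10:19:
(10 x 60 + 19) - (9 x 60 + 18) = 619 - 558 = 61 minutes
= 1 hour and 1 minute

Final answer: 1 hour and 1 minute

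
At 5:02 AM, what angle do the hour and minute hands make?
Hour hand position: 5 x 30 + 2 x 0.5 = 151 degrees
Minute hand position: 2 x 6 = 12 degrees
Difference: |151 - 12| = 139 degrees
The angle between the hands is 139 degrees

Final answer: 139 degrees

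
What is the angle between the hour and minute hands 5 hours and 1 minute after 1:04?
First find the time 5 hours and 1 minute after 1:04.
Total minutes: 1 x 60 + 4 + 5 x 60 + 1 = 365.
365 mod 720 = 365 minutes = 6:05.
Now compute the angle at 6:05:
Hour hand: 6 x 30 + 5 x 0.5 = 182.5 degrees
Minute hand: 5 x 6 = 30 degrees
Difference: |182.5 - 30| = 152.5 degrees
The angle is 152.5 degrees

Final answer: 152.5 degrees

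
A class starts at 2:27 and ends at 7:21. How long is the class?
From 2:27 to 7:21:
(7 x 60 + 21) - (2 x 60 + 27) = 441 - 147 = 294 minutes
= 4 hours and 54 minutes

Final answer: 4 hours and 54 minutes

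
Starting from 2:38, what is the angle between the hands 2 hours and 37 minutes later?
First find the time 2 hours and 37 minutes after 2:38.
Total minutes: 2 x 60 + 38 + 2 x 60 + 37 = 315.
315 mod 720 = 315 minutes = 5:15.
Now compute the angle at 5:15:
Hour hand: 5 x 30 + 15 x 0.5 = 157.5 degrees
Minute hand: 15 x 6 = 90 degrees
Difference: |157.5 - 90| = 67.5 degrees
The angle is 67.5 degrees

Final answer: 67.5 degrees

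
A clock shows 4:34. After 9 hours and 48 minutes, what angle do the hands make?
First find the time 9 hours and 48 minutes after 4:34.
Total minutes: 4 x 60 + 34 + 9 x 60 + 48 = 862.
862 mod 720 = 142 minutes = 2:22.
Now compute the angle at 2:22:
Hour hand: 2 x 30 + 22 x 0.5 = 71 degrees
Minute hand: 22 x 6 = 132 degrees
Difference: |71 - 132| = 61 degrees
The angle is 61 degrees

Final answer: 61 degrees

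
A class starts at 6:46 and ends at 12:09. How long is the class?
From 6:46 to 12:09:
(12 x 60 + 9) - (6 x 60 + 46) = 729 - 406 = 323 minutes
= 5 hours and 23 minutes

Final answer: 5 hours and 23 minutes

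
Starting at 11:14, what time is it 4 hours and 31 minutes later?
Starting time: 11:14
Adding 31 minutes to 14 minutes: 14 + 31 = 45 minutes
Adding 4 hours: 11 + 4 = 15 - 12 = 3
Final time: 3:45

Final answer: 3:45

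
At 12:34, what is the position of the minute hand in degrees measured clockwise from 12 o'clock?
The minute hand moves 6 degrees per minute.
At 12:34: 34 x 6 = 204 degrees

Final answer: 204 degrees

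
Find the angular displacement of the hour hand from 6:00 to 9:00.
The hour hand moves 0.5 degrees per minute.
Time elapsed: 9:00 - 6:00 = 180 minutes
Angular displacement: 180 x 0.5 = 90 degrees

Final answer: 90 degrees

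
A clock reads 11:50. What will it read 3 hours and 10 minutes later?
Starting time: 11:50
Adding 10 minutes to 50 minutes: 50 + 10 = 60 minutes = 1 hour
Adding 3 hours: 11 + 3 + 1 (carry) = 15 - 12 = 3
Final time: 3:00

Final answer: 3:00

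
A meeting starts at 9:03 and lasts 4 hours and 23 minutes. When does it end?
Starting time: 9:03
Adding 23 minutes to 3 minutes: 3 + 23 = 26 minutes
Adding 4 hours: 9 + 4 = 13 - 12 = 1
Final time: 1:26

Final answer: 1:26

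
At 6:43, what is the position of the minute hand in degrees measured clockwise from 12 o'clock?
The minute hand moves 6 degrees per minute.
At 6:43: 43 x 6 = 258 degrees

Final answer: 258 degrees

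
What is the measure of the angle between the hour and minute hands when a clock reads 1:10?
Hour hand position: 1 x 30 + 10 x 0.5 = 35 degrees
Minute hand position: 10 x 6 = 60 degrees
Difference: |35 - 60| = 25 degrees
The angle between the hands is 25 degrees

Final answer: 25 degrees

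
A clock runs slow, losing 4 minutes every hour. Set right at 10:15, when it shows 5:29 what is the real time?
For every 60 true minutes, the faulty clock advances 56 minutes, so 1 faulty-clock minute corresponds to 60/56 true minutes.
From 10:15 to 5:29 on the faulty dial is 434 minutes.
True elapsed: 434 x 60/56 = 465 minutes = 7 hours and 45 minutes.
True time: 10:15 + 7 hours and 45 minutes = 6:00.

Final answer: 6:00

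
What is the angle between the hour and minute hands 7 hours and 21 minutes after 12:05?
First find the time 7 hours and 21 minutes after 12:05.
Total minutes: 12 x 60 + 5 + 7 x 60 + 21 = 1166.
1166 mod 720 = 446 minutes = 7:26.
Now compute the angle at 7:26:
Hour hand: 7 x 30 + 26 x 0.5 = 223 degrees
Minute hand: 26 x 6 = 156 degrees
Difference: |223 - 156| = 67 degrees
The angle is 67 degrees

Final answer: 67 degrees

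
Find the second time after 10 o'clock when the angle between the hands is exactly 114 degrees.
At t minutes past 10:00, the hour hand is at 30 x 10 + 0.5t degrees and the minute hand is at 6t degrees.
The smaller angle between them is 114 degrees when |30H - 5.5t| = 114 or |30H - 5.5t| = 246.
With H = 10, solve 30 x 10 - 5.5t = +/- target for each target:
  t = (30 x 10 - 114) / 5.5 = 33.82
  t = (30 x 10 + 114) / 5.5 = 75.27 (outside (0, 60))
  t = (30 x 10 - 246) / 5.5 = 9.82
  t = (30 x 10 + 246) / 5.5 = 99.27 (outside (0, 60))
Valid solutions in (0, 60): {9.82, 33.82} minutes.
The second occurrence is t = 33.82 minutes.
The hands form a 114-degree angle at 33.82 minutes past 10:00.

Final answer: 33.82 minutes past 10:00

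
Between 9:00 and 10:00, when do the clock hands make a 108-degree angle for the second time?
At t minutes past 9:00, the hour hand is at 30 x 9 + 0.5t degrees and the minute hand is at 6t degrees.
The smaller angle between them is 108 degrees when |30H - 5.5t| = 108 or |30H - 5.5t| = 252.
With H = 9, solve 30 x 9 - 5.5t = +/- target for each target:
  t = (30 x 9 - 108) / 5.5 = 29.45
  t = (30 x 9 + 108) / 5.5 = 68.73 (outside (0, 60))
  t = (30 x 9 - 252) / 5.5 = 3.27
  t = (30 x 9 + 252) / 5.5 = 94.91 (outside (0, 60))
Valid solutions in (0, 60): {3.27, 29.45} minutes.
The second occurrence is t = 29.45 minutes.
The hands form a 108-degree angle at 29.45 minutes past 9:00.

Final answer: 29.45 minutes past 9:00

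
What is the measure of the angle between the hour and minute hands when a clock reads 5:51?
Hour hand position: 5 x 30 + 51 x 0.5 = 175.5 degrees
Minute hand position: 51 x 6 = 306 degrees
Difference: |175.5 - 306| = 130.5 degrees
The angle between the hands is 130.5 degrees

Final answer: 130.5 degrees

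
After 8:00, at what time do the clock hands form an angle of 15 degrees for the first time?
At t minutes past 8:00, the hour hand is at 30 x 8 + 0.5t degrees and the minute hand is at 6t degrees.
The smaller angle between them is 15 degrees when |30H - 5.5t| = 15 or |30H - 5.5t| = 345.
With H = 8, solve 30 x 8 - 5.5t = +/- target for each target:
  t = (30 x 8 - 15) / 5.5 = 40.91
  t = (30 x 8 + 15) / 5.5 = 46.36
  t = (30 x 8 - 345) / 5.5 = -19.09 (outside (0, 60))
  t = (30 x 8 + 345) / 5.5 = 106.36 (outside (0, 60))
Valid solutions in (0, 60): {40.91, 46.36} minutes.
The first occurrence is t = 40.91 minutes.
The hands form a 15-degree angle at 40.91 minutes past 8:00.

Final answer: 40.91 minutes past 8:00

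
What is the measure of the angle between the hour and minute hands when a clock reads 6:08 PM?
Hour hand position: 6 x 30 + 8 x 0.5 = 184 degrees
Minute hand position: 8 x 6 = 48 degrees
Difference: |184 - 48| = 136 degrees
The angle between the hands is 136 degrees

Final answer: 136 degrees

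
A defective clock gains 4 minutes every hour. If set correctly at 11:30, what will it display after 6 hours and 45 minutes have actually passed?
For every 60 true minutes, the faulty clock advances 60 + 4 = 64 minutes.
True elapsed: 6 hours and 45 minutes = 405 minutes.
Faulty clock advances: 405 x 64/60 = 432 minutes (drift: 27 minutes ahead).
Shown time: 11:30 + 432 minutes = 6:42.

Final answer: 6:42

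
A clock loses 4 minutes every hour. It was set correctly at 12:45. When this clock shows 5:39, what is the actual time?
For every 60 true minutes, the faulty clock advances 56 minutes, so 1 faulty-clock minute corresponds to 60/56 true minutes.
From 12:45 to 5:39 on the faulty dial is 294 minutes.
True elapsed: 294 x 60/56 = 315 minutes = 5 hours and 15 minutes.
True time: 12:45 + 5 hours and 15 minutes = 6:00.

Final answer: 6:00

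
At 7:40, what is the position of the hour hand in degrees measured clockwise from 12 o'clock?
The hour hand moves 30 degrees per hour and 0.5 degrees per minute.
At 7:40: (7) x 30 + 40 x 0.5 = 210 + 20 = 230 degrees

Final answer: 230 degrees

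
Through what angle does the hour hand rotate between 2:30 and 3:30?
The hour hand moves 0.5 degrees per minute.
Time elapsed: 3:30 - 2:30 = 60 minutes
Angular displacement: 60 x 0.5 = 30 degrees

Final answer: 30 degrees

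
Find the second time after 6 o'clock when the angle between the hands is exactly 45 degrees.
At t minutes past 6:00, the hour hand is at 30 x 6 + 0.5t degrees and the minute hand is at 6t degrees.
The smaller angle between them is 45 degrees when |30H - 5.5t| = 45 or |30H - 5.5t| = 315.
With H = 6, solve 30 x 6 - 5.5t = +/- target for each target:
  t = (30 x 6 - 45) / 5.5 = 24.55
  t = (30 x 6 + 45) / 5.5 = 40.91
  t = (30 x 6 - 315) / 5.5 = -24.55 (outside (0, 60))
  t = (30 x 6 + 315) / 5.5 = 90 (outside (0, 60))
Valid solutions in (0, 60): {24.55, 40.91} minutes.
The second occurrence is t = 40.91 minutes.
The hands form a 45-degree angle at 40.91 minutes past 6:00.

Final answer: 40.91 minutes past 6:00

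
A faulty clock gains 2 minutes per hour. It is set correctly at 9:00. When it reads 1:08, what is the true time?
For every 60 true minutes, the faulty clock advances 62 minutes, so 1 faulty-clock minute corresponds to 60/62 true minutes.
From 9:00 to 1:08 on the faulty dial is 248 minutes.
True elapsed: 248 x 60/62 = 240 minutes = 4 hours.
True time: 9:00 + 4 hours = 1:00.

Final answer: 1:00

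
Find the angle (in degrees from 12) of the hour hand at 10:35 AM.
The hour hand moves 30 degrees per hour and 0.5 degrees per minute.
At 10:35: (10) x 30 + 35 x 0.5 = 300 + 17.5 = 317.5 degrees

Final answer: 317.5 degrees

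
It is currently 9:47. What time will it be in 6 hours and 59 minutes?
Starting time: 9:47
Adding 59 minutes to 47 minutes: 47 + 59 = 106 minutes = 1 hour and 46 minutes
Adding 6 hours: 9 + 6 + 1 (carry) = 16 - 12 = 4
Final time: 4:46

Final answer: 4:46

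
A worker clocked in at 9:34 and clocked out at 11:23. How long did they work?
From 9:34 to 11:23:
(11 x 60 + 23) - (9 x 60 + 34) = 683 - 574 = 109 minutes
= 1 hour and 49 minutes

Final answer: 1 hour and 49 minutes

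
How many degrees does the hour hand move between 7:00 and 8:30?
The hour hand moves 0.5 degrees per minute.
Time elapsed: 8:30 - 7:00 = 90 minutes
Angular displacement: 90 x 0.5 = 45 degrees

Final answer: 45 degrees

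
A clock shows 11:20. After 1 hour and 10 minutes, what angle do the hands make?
First find the time 1 hour and 10 minutes after 11:20.
Total minutes: 11 x 60 + 20 + 1 x 60 + 10 = 750.
750 mod 720 = 30 minutes = 12:30.
Now compute the angle at 12:30:
Hour hand: 0 x 30 + 30 x 0.5 = 15 degrees
Minute hand: 30 x 6 = 180 degrees
Difference: |15 - 180| = 165 degrees
The angle is 165 degrees

Final answer: 165 degrees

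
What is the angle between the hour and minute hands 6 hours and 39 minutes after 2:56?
First find the time 6 hours and 39 minutes after 2:56.
Total minutes: 2 x 60 + 56 + 6 x 60 + 39 = 575.
575 mod 720 = 575 minutes = 9:35.
Now compute the angle at 9:35:
Hour hand: 9 x 30 + 35 x 0.5 = 287.5 degrees
Minute hand: 35 x 6 = 210 degrees
Difference: |287.5 - 210| = 77.5 degrees
The angle is 77.5 degrees

Final answer: 77.5 degrees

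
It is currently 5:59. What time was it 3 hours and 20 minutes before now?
Starting time: 5:59 = 359 total minutes past 12:00
Subtracting: 3 hours and 20 minutes = 200 minutes
359 - 200 = 159 minutes
= 2 hours and 39 minutes past 12:00 = 2:39

Final answer: 2:39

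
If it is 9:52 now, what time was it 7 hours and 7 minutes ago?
Starting time: 9:52 = 592 total minutes past 12:00
Subtracting: 7 hours and 7 minutes = 427 minutes
592 - 427 = 165 minutes
= 2 hours and 45 minutes past 12:00 = 2:45

Final answer: 2:45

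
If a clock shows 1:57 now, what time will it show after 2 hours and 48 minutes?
Starting time: 1:57
Adding 48 minutes to 57 minutes: 57 + 48 = 105 minutes = 1 hour and 45 minutes
Adding 2 hours: 1 + 2 + 1 (carry) = 4
Final time: 4:45

Final answer: 4:45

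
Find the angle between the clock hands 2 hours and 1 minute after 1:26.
First find the time 2 hours and 1 minute after 1:26.
Total minutes: 1 x 60 + 26 + 2 x 60 + 1 = 207.
207 mod 720 = 207 minutes = 3:27.
Now compute the angle at 3:27:
Hour hand: 3 x 30 + 27 x 0.5 = 103.5 degrees
Minute hand: 27 x 6 = 162 degrees
Difference: |103.5 - 162| = 58.5 degrees
The angle is 58.5 degrees

Final answer: 58.5 degrees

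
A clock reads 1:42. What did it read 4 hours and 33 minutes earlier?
Starting time: 1:42 = 102 total minutes past 12:00
Subtracting: 4 hours and 33 minutes = 273 minutes
102 - 273 = -171 (negative, add 12 hours = 720) = 549 minutes
= 9 hours and 9 minutes past 12:00 = 9:09

Final answer: 9:09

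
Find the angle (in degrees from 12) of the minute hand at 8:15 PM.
The minute hand moves 6 degrees per minute.
At 8:15: 15 x 6 = 90 degrees

Final answer: 90 degrees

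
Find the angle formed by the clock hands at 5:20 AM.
Hour hand position: 5 x 30 + 20 x 0.5 = 160 degrees
Minute hand position: 20 x 6 = 120 degrees
Difference: |160 - 120| = 40 degrees
The angle between the hands is 40 degrees

Final answer: 40 degrees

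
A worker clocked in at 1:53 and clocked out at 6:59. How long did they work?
From 1:53 to 6:59:
(6 x 60 + 59) - (1 x 60 + 53) = 419 - 113 = 306 minutes
= 5 hours and 6 minutes

Final answer: 5 hours and 6 minutes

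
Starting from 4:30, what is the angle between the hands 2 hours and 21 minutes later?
First find the time 2 hours and 21 minutes after 4:30.
Total minutes: 4 x 60 + 30 + 2 x 60 + 21 = 411.
411 mod 720 = 411 minutes = 6:51.
Now compute the angle at 6:51:
Hour hand: 6 x 30 + 51 x 0.5 = 205.5 degrees
Minute hand: 51 x 6 = 306 degrees
Difference: |205.5 - 306| = 100.5 degrees
The angle is 100.5 degrees

Final answer: 100.5 degrees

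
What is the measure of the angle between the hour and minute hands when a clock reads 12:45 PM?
Hour hand position: 0 x 30 + 45 x 0.5 = 22.5 degrees
Minute hand position: 45 x 6 = 270 degrees
Difference: |22.5 - 270| = 247.5 degrees
Since 247.5 > 180, the smaller angle is 360 - 247.5 = 112.5 degrees

Final answer: 112.5 degrees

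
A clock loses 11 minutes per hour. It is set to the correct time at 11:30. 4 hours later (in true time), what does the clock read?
For every 60 true minutes, the faulty clock advances 60 - 11 = 49 minutes.
True elapsed: 4 hours = 240 minutes.
Faulty clock advances: 240 x 49/60 = 196 minutes (drift: 44 minutes behind).
Shown time: 11:30 + 196 minutes = 2:46.

Final answer: 2:46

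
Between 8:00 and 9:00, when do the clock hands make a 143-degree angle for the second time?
At t minutes past 8:00, the hour hand is at 30 x 8 + 0.5t degrees and the minute hand is at 6t degrees.
The smaller angle between them is 143 degrees when |30H - 5.5t| = 143 or |30H - 5.5t| = 217.
With H = 8, solve 30 x 8 - 5.5t = +/- target for each target:
  t = (30 x 8 - 143) / 5.5 = 17.64
  t = (30 x 8 + 143) / 5.5 = 69.64 (outside (0, 60))
  t = (30 x 8 - 217) / 5.5 = 4.18
  t = (30 x 8 + 217) / 5.5 = 83.09 (outside (0, 60))
Valid solutions in (0, 60): {4.18, 17.64} minutes.
The second occurrence is t = 17.64 minutes.
The hands form a 143-degree angle at 17.64 minutes past 8:00.

Final answer: 17.64 minutes past 8:00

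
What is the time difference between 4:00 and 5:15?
From 4:00 to 5:15:
(5 x 60 + 15) - (4 x 60 + 0) = 315 - 240 = 75 minutes
= 1 hour and 15 minutes

Final answer: 1 hour and 15 minutes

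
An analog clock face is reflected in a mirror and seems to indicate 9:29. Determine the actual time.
Reflection across the vertical (12-6) axis maps a hand at angle A degrees to (360 - A) degrees, which sends a reading of T minutes past 12:00 to (720 - T) minutes past 12:00.
Mirror reads 9:29 = 569 minutes past 12:00.
Actual time: (720 - 569) mod 720 = 151 minutes = 2:31.

Final answer: 2:31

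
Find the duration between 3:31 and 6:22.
From 3:31 to 6:22:
(6 x 60 + 22) - (3 x 60 + 31) = 382 - 211 = 171 minutes
= 2 hours and 51 minutes

Final answer: 2 hours and 51 minutes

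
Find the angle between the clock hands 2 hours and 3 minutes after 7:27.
First find the time 2 hours and 3 minutes after 7:27.
Total minutes: 7 x 60 + 27 + 2 x 60 + 3 = 570.
570 mod 720 = 570 minutes = 9:30.
Now compute the angle at 9:30:
Hour hand: 9 x 30 + 30 x 0.5 = 285 degrees
Minute hand: 30 x 6 = 180 degrees
Difference: |285 - 180| = 105 degrees
The angle is 105 degrees

Final answer: 105 degrees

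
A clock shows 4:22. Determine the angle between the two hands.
Hour hand position: 4 x 30 + 22 x 0.5 = 131 degrees
Minute hand position: 22 x 6 = 132 degrees
Difference: |131 - 132| = 1 degrees
The angle between the hands is 1 degrees

Final answer: 1 degrees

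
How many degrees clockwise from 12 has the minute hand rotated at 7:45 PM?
The minute hand moves 6 degrees per minute.
At 7:45: 45 x 6 = 270 degrees

Final answer: 270 degrees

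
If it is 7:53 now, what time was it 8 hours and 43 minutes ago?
Starting time: 7:53 = 473 total minutes past 12:00
Subtracting: 8 hours and 43 minutes = 523 minutes
473 - 523 = -50 (negative, add 12 hours = 720) = 670 minutes
= 11 hours and 10 minutes past 12:00 = 11:10

Final answer: 11:10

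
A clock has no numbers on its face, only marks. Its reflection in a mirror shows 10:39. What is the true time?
Reflection across the vertical (12-6) axis maps a hand at angle A degrees to (360 - A) degrees, which sends a reading of T minutes past 12:00 to (720 - T) minutes past 12:00.
Mirror reads 10:39 = 639 minutes past 12:00.
Actual time: (720 - 639) mod 720 = 81 minutes = 1:21.

Final answer: 1:21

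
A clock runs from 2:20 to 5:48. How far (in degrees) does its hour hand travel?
The hour hand moves 0.5 degrees per minute.
Time elapsed: 5:48 - 2:20 = 208 minutes
Angular displacement: 208 x 0.5 = 104 degrees

Final answer: 104 degrees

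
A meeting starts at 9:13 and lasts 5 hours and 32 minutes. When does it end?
Starting time: 9:13
Adding 32 minutes to 13 minutes: 13 + 32 = 45 minutes
Adding 5 hours: 9 + 5 = 14 - 12 = 2
Final time: 2:45

Final answer: 2:45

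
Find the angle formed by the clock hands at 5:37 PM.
Hour hand position: 5 x 30 + 37 x 0.5 = 168.5 degrees
Minute hand position: 37 x 6 = 222 degrees
Difference: |168.5 - 222| = 53.5 degrees
The angle between the hands is 53.5 degrees

Final answer: 53.5 degrees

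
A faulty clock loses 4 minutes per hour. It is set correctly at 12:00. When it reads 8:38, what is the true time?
For every 60 true minutes, the faulty clock advances 56 minutes, so 1 faulty-clock minute corresponds to 60/56 true minutes.
From 12:00 to 8:38 on the faulty dial is 518 minutes.
True elapsed: 518 x 60/56 = 555 minutes = 9 hours and 15 minutes.
True time: 12:00 + 9 hours and 15 minutes = 9:15.

Final answer: 9:15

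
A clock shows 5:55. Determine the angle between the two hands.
Hour hand position: 5 x 30 + 55 x 0.5 = 177.5 degrees
Minute hand position: 55 x 6 = 330 degrees
Difference: |177.5 - 330| = 152.5 degrees
The angle between the hands is 152.5 degrees

Final answer: 152.5 degrees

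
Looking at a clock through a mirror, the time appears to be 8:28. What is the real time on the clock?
Reflection across the vertical (12-6) axis maps a hand at angle A degrees to (360 - A) degrees, which sends a reading of T minutes past 12:00 to (720 - T) minutes past 12:00.
Mirror reads 8:28 = 508 minutes past 12:00.
Actual time: (720 - 508) mod 720 = 212 minutes = 3:32.

Final answer: 3:32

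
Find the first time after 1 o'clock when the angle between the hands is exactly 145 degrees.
At t minutes past 1:00, the hour hand is at 30 x 1 + 0.5t degrees and the minute hand is at 6t degrees.
The smaller angle between them is 145 degrees when |30H - 5.5t| = 145 or |30H - 5.5t| = 215.
With H = 1, solve 30 x 1 - 5.5t = +/- target for each target:
  t = (30 x 1 - 145) / 5.5 = -20.91 (outside (0, 60))
  t = (30 x 1 + 145) / 5.5 = 31.82
  t = (30 x 1 - 215) / 5.5 = -33.64 (outside (0, 60))
  t = (30 x 1 + 215) / 5.5 = 44.55
Valid solutions in (0, 60): {31.82, 44.55} minutes.
The first occurrence is t = 31.82 minutes.
The hands form a 145-degree angle at 31.82 minutes past 1:00.

Final answer: 31.82 minutes past 1:00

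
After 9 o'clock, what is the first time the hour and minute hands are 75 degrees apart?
At t minutes past 9:00, the hour hand is at 30 x 9 + 0.5t degrees and the minute hand is at 6t degrees.
The smaller angle between them is 75 degrees when |30H - 5.5t| = 75 or |30H - 5.5t| = 285.
With H = 9, solve 30 x 9 - 5.5t = +/- target for each target:
  t = (30 x 9 - 75) / 5.5 = 35.45
  t = (30 x 9 + 75) / 5.5 = 62.73 (outside (0, 60))
  t = (30 x 9 - 285) / 5.5 = -2.73 (outside (0, 60))
  t = (30 x 9 + 285) / 5.5 = 100.91 (outside (0, 60))
Valid solutions in (0, 60): {35.45} minutes.
The first occurrence is t = 35.45 minutes.
The hands form a 75-degree angle at 35.45 minutes past 9:00.

Final answer: 35.45 minutes past 9:00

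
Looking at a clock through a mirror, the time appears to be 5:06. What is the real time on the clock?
Reflection across the vertical (12-6) axis maps a hand at angle A degrees to (360 - A) degrees, which sends a reading of T minutes past 12:00 to (720 - T) minutes past 12:00.
Mirror reads 5:06 = 306 minutes past 12:00.
Actual time: (720 - 306) mod 720 = 414 minutes = 6:54.

Final answer: 6:54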